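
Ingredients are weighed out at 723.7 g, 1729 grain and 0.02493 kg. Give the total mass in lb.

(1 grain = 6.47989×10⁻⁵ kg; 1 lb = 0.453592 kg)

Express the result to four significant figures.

723.7 g × 0.001 = 0.7237 kg
1729 grain × 6.47989×10⁻⁵ = 0.112037 kg
0.02493 kg (already kg)
Combined: 0.7237 + 0.112037 + 0.02493 = 0.860667 kg
In lb: 0.860667 / 0.453592 = 1.89745 lb

1.897 lb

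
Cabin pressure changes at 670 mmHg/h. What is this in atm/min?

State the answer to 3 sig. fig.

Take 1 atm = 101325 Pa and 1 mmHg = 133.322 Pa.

0.0147 atm/min

670 mmHg/h × 133.322 Pa/mmHg ÷ 3600 s/h = 24.8127 Pa/s
24.8127 Pa/s ÷ 101325 Pa/atm × 60 s/min = 0.0146929 atm/min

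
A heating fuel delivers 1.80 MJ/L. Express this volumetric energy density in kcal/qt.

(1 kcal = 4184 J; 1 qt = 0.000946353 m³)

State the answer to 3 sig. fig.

407 kcal/qt

1.80 MJ/L × 1000000 J/MJ ÷ 0.001 m³/L = 1.8×10⁹ J/m³
1.8×10⁹ J/m³ ÷ 4184 J/kcal × 0.000946353 m³/qt = 407.131 kcal/qt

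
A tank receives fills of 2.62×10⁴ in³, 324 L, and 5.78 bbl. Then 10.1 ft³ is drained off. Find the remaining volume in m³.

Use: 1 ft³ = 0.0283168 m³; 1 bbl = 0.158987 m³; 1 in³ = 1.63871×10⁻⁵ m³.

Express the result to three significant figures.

1.39 m³

2.62×10⁴ in³ × 1.63871×10⁻⁵ → 0.429342 m³
324 L × 0.001 → 0.324 m³
5.78 bbl × 0.158987 → 0.918945 m³
10.1 ft³ × 0.0283168 → 0.286 m³
Net: 0.429342 + 0.324 + 0.918945 − 0.286 = 1.38629 m³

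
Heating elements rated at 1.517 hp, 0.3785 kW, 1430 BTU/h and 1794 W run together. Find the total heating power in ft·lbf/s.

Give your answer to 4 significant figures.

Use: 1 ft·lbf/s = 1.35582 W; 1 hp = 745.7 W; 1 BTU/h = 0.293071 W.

2746 ft·lbf/s

1.517 hp × 745.7 = 1131.23 W
0.3785 kW × 1000 = 378.5 W
1430 BTU/h × 0.293071 = 419.092 W
1794 W (already W)
Combined: 1131.23 + 378.5 + 419.092 + 1794 = 3722.82 W
In ft·lbf/s: 3722.82 / 1.35582 = 2745.81 ft·lbf/s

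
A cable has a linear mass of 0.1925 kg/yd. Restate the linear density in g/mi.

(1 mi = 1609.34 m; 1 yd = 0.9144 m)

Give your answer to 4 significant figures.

3.388×10⁵ g/mi

0.1925 kg/yd ÷ 0.9144 m/yd = 0.210521 kg/m
0.210521 kg/m ÷ 0.001 kg/g × 1609.34 m/mi = 338800 g/mi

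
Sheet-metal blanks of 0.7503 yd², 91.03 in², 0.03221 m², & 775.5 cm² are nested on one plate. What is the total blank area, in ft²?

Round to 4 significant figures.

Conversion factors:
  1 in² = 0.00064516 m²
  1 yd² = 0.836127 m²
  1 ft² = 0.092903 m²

0.7503 yd² × 0.836127 = 0.627346 m²
91.03 in² × 0.00064516 = 0.0587289 m²
0.03221 m² (already m²)
775.5 cm² × 0.0001 = 0.07755 m²
Sum: 0.627346 + 0.0587289 + 0.03221 + 0.07755 = 0.795835 m²
In ft²: 0.795835 / 0.092903 = 8.5663 ft²

8.566 ft²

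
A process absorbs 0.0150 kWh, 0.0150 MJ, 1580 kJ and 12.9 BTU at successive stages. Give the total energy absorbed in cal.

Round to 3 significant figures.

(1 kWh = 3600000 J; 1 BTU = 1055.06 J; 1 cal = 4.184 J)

0.0150 kWh × 3600000 = 54000 J
0.0150 MJ × 1000000 = 15000 J
1580 kJ × 1000 = 1.58×10⁶ J
12.9 BTU × 1055.06 = 13610.3 J
Total: 54000 + 15000 + 1.58×10⁶ + 13610.3 = 1.66261×10⁶ J
In cal: 1.66261×10⁶ / 4.184 = 397373 cal

3.97×10⁵ cal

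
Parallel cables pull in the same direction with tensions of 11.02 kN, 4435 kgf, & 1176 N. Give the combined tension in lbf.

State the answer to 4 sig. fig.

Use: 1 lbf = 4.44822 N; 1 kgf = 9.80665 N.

11.02 kN × 1000 = 11020 N
4435 kgf × 9.80665 = 43492.5 N
1176 N (already N)
Total: 11020 + 43492.5 + 1176 = 55688.5 N
In lbf: 55688.5 / 4.44822 = 12519.3 lbf

1.252×10⁴ lbf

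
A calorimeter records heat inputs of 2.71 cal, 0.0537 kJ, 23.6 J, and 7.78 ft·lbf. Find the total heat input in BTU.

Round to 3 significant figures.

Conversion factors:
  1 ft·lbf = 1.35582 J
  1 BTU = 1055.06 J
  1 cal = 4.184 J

2.71 cal × 4.184 → 11.3386 J
0.0537 kJ × 1000 → 53.7 J
23.6 J (already J)
7.78 ft·lbf × 1.35582 → 10.5483 J
Sum: 11.3386 + 53.7 + 23.6 + 10.5483 = 99.1869 J
In BTU: 99.1869 / 1055.06 = 0.0940107 BTU

0.0940 BTU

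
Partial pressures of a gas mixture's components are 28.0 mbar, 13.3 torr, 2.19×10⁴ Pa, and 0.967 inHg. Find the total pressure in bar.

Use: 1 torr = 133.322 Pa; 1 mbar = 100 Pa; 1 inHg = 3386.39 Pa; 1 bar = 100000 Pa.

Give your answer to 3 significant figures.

0.297 bar

28.0 mbar × 100 = 2800 Pa
13.3 torr × 133.322 = 1773.18 Pa
2.19×10⁴ Pa (already Pa)
0.967 inHg × 3386.39 = 3274.64 Pa
Total: 2800 + 1773.18 + 21900 + 3274.64 = 29747.8 Pa
In bar: 29747.8 / 100000 = 0.297478 bar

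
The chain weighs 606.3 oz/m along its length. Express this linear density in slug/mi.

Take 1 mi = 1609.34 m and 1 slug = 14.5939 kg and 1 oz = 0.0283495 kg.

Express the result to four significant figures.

1895 slug/mi

606.3 oz/m × 0.0283495 kg/oz = 17.1883 kg/m
17.1883 kg/m ÷ 14.5939 kg/slug × 1609.34 m/mi = 1895.44 slug/mi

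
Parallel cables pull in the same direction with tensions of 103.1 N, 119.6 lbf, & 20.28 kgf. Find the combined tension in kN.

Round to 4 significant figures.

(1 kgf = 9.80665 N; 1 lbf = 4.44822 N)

103.1 N (already N)
119.6 lbf × 4.44822 = 532.007 N
20.28 kgf × 9.80665 = 198.879 N
Sum: 103.1 + 532.007 + 198.879 = 833.986 N
In kN: 833.986 / 1000 = 0.833986 kN

0.8340 kN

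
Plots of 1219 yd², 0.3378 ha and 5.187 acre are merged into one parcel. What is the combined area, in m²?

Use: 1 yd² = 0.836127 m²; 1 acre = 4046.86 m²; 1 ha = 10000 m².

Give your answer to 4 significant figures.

1219 yd² × 0.836127 = 1019.24 m²
0.3378 ha × 10000 = 3378 m²
5.187 acre × 4046.86 = 20991.1 m²
Total: 1019.24 + 3378 + 20991.1 = 25388.3 m²

2.539×10⁴ m²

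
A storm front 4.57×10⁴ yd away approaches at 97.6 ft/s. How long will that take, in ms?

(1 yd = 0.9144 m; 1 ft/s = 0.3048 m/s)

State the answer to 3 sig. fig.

1.40×10⁶ ms

4.57×10⁴ yd × 0.9144 = 41788.1 m
97.6 ft/s × 0.3048 = 29.7485 m/s
t = d / v = 41788.1 m / 29.7485 m/s = 1404.71 s
1404.71 s ÷ (0.001 s/ms) = 1.40471×10⁶ ms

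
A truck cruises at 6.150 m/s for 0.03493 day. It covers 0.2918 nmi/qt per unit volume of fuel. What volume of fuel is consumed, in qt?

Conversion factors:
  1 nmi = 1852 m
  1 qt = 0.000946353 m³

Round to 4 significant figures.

34.34 qt

0.03493 day → 3017.95 s
d = v × t = 6.15 × 3017.95 = 18560.4 m
0.2918 nmi/qt → 571049 m/m³
V = d / (distance per unit fuel) = 18560.4 / 571049 = 0.0325023 m³
In qt: 0.0325023 / 0.000946353 = 34.3448 qt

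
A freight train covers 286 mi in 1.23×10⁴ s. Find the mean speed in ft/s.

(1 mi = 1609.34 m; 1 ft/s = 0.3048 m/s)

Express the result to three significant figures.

286 mi × 1609.34 → 460271 m
v = d / t = 460271 m / 12300 s = 37.4204 m/s
37.4204 m/s ÷ (0.3048 m/s/ft/s) = 122.77 ft/s

123 ft/s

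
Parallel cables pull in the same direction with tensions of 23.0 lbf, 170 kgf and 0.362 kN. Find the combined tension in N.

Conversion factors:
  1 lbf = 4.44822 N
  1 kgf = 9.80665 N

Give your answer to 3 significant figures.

23.0 lbf × 4.44822 = 102.309 N
170 kgf × 9.80665 = 1667.13 N
0.362 kN × 1000 = 362 N
Combined: 102.309 + 1667.13 + 362 = 2131.44 N

2130 N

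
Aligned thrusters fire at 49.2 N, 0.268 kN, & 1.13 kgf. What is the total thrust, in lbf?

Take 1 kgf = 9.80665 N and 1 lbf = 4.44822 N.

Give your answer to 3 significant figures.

73.8 lbf

49.2 N (already N)
0.268 kN × 1000 = 268 N
1.13 kgf × 9.80665 = 11.0815 N
Combined: 49.2 + 268 + 11.0815 = 328.282 N
In lbf: 328.282 / 4.44822 = 73.8008 lbf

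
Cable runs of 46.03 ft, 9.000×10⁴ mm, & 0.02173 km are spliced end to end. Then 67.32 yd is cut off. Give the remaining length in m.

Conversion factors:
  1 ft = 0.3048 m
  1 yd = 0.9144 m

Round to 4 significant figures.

46.03 ft × 0.3048 = 14.0299 m
9.000×10⁴ mm × 0.001 = 90 m
0.02173 km × 1000 = 21.73 m
67.32 yd × 0.9144 = 61.5574 m
Result: 14.0299 + 90 + 21.73 − 61.5574 = 64.2025 m

64.20 m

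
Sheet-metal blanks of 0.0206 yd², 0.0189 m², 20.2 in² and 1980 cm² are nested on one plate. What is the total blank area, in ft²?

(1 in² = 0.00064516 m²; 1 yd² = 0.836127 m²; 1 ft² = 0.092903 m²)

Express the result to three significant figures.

2.66 ft²

0.0206 yd² × 0.836127 = 0.0172242 m²
0.0189 m² (already m²)
20.2 in² × 0.00064516 = 0.0130322 m²
1980 cm² × 0.0001 = 0.198 m²
Sum: 0.0172242 + 0.0189 + 0.0130322 + 0.198 = 0.247156 m²
In ft²: 0.247156 / 0.092903 = 2.66037 ft²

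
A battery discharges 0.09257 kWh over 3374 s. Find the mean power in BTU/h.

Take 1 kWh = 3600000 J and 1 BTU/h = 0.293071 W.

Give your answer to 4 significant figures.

337.0 BTU/h

0.09257 kWh × 3600000 = 333252 J
P = E / t = 333252 J / 3374 s = 98.7706 W
98.7706 W ÷ (0.293071 W/BTU/h) = 337.019 BTU/h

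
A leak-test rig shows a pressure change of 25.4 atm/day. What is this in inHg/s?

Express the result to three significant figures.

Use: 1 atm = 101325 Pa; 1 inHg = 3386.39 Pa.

0.00880 inHg/s

25.4 atm/day × 101325 Pa/atm ÷ 86400 s/day = 29.7877 Pa/s
29.7877 Pa/s ÷ 3386.39 Pa/inHg = 0.0087963 inHg/s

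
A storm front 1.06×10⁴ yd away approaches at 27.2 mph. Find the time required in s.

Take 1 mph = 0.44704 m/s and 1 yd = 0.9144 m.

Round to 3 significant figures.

1.06×10⁴ yd × 0.9144 = 9692.64 m
27.2 mph × 0.44704 = 12.1595 m/s
t = d / v = 9692.64 m / 12.1595 m/s = 797.125 s

797 s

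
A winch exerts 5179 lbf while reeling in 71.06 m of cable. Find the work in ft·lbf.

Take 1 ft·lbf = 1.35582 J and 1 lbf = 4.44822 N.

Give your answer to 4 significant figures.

1.207×10⁶ ft·lbf

5179 lbf × 4.44822 = 23037.3 N
W = F × d = 23037.3 N × 71.06 m = 1.63703×10⁶ J
1.63703×10⁶ J ÷ (1.35582 J/ft·lbf) = 1.20741×10⁶ ft·lbf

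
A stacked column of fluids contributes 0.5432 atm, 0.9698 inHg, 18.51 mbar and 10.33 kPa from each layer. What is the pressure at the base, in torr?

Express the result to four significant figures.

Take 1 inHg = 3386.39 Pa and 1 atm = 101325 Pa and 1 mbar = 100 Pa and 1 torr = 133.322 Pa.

0.5432 atm × 101325 = 55039.7 Pa
0.9698 inHg × 3386.39 = 3284.12 Pa
18.51 mbar × 100 = 1851 Pa
10.33 kPa × 1000 = 10330 Pa
Sum: 55039.7 + 3284.12 + 1851 + 10330 = 70504.8 Pa
In torr: 70504.8 / 133.322 = 528.831 torr

528.8 torr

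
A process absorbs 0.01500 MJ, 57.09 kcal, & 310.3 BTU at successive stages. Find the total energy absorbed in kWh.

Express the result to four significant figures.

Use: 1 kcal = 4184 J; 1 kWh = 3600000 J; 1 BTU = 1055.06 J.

0.01500 MJ × 1000000 = 15000 J
57.09 kcal × 4184 = 238865 J
310.3 BTU × 1055.06 = 327385 J
Sum: 15000 + 238865 + 327385 = 581250 J
In kWh: 581250 / 3600000 = 0.161458 kWh

0.1615 kWh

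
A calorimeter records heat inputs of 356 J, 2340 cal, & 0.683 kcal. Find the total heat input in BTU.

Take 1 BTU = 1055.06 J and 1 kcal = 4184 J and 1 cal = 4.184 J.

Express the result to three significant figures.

12.3 BTU

356 J (already J)
2340 cal × 4.184 = 9790.56 J
0.683 kcal × 4184 = 2857.67 J
Total: 356 + 9790.56 + 2857.67 = 13004.2 J
In BTU: 13004.2 / 1055.06 = 12.3256 BTU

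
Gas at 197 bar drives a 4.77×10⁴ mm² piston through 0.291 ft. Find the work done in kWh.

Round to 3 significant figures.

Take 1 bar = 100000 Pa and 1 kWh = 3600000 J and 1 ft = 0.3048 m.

0.0232 kWh

197 bar → 1.97×10⁷ Pa
4.77×10⁴ mm² → 0.0477 m²
F = P × A = 1.97×10⁷ × 0.0477 = 939690 N
0.291 ft → 0.0886968 m
W = F × d = 939690 × 0.0886968 = 83347.5 J
In kWh: 83347.5 / 3600000 = 0.0231521 kWh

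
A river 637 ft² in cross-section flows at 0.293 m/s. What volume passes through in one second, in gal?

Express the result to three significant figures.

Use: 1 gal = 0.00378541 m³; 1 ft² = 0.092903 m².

637 ft² × 0.092903 → 59.1792 m²
V = v × A × t = 0.293 m/s × 59.1792 m² × 1 s = 17.3395 m³
17.3395 m³ ÷ (0.00378541 m³/gal) = 4580.61 gal

4580 gal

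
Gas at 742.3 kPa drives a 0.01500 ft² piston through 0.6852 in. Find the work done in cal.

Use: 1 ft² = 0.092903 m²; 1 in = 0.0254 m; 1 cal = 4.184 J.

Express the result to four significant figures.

4.303 cal

742.3 kPa → 742300 Pa
0.01500 ft² → 0.00139354 m²
F = P × A = 742300 × 0.00139354 = 1034.42 N
0.6852 in → 0.0174041 m
W = F × d = 1034.42 × 0.0174041 = 18.0031 J
In cal: 18.0031 / 4.184 = 4.30284 cal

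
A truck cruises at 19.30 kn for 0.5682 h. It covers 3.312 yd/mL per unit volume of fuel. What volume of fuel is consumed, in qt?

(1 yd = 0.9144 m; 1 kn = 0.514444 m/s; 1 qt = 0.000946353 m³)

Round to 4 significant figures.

7.086 qt

19.30 kn → 9.92877 m/s
0.5682 h → 2045.52 s
d = v × t = 9.92877 × 2045.52 = 20309.5 m
3.312 yd/mL → 3.02849×10⁶ m/m³
V = d / (distance per unit fuel) = 20309.5 / 3.02849×10⁶ = 0.00670615 m³
In qt: 0.00670615 / 0.000946353 = 7.08631 qt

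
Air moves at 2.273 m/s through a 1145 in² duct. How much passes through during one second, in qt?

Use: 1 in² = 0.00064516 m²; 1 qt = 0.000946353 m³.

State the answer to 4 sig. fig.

1774 qt

1145 in² × 0.00064516 → 0.738708 m²
V = v × A × t = 2.273 m/s × 0.738708 m² × 1 s = 1.67908 m³
1.67908 m³ ÷ (0.000946353 m³/qt) = 1774.26 qt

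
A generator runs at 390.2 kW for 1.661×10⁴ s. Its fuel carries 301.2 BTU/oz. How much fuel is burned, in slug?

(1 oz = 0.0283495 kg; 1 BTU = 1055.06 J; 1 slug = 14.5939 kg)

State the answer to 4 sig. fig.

390.2 kW → 390200 W
E = P × t = 390200 × 16610 = 6.48122×10⁹ J
301.2 BTU/oz → 1.12095×10⁷ J/kg
m = E / e_s = 6.48122×10⁹ / 1.12095×10⁷ = 578.19 kg
In slug: 578.19 / 14.5939 = 39.6186 slug

39.62 slug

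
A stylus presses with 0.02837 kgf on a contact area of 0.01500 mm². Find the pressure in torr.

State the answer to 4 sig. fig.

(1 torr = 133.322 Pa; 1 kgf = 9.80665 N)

0.02837 kgf × 9.80665 → 0.278215 N
0.01500 mm² × 10⁻⁶ → 1.5×10⁻⁸ m²
P = F / A = 0.278215 N / 1.5×10⁻⁸ m² = 1.85477×10⁷ Pa
1.85477×10⁷ Pa ÷ (133.322 Pa/torr) = 139120 torr

1.391×10⁵ torr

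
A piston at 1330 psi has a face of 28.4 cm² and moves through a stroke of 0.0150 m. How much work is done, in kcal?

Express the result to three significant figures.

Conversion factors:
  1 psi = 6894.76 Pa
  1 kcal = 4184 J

1330 psi → 9.17003×10⁶ Pa
28.4 cm² → 0.00284 m²
F = P × A = 9.17003×10⁶ × 0.00284 = 26042.9 N
W = F × d = 26042.9 × 0.015 = 390.644 J
In kcal: 390.644 / 4184 = 0.0933662 kcal

0.0934 kcal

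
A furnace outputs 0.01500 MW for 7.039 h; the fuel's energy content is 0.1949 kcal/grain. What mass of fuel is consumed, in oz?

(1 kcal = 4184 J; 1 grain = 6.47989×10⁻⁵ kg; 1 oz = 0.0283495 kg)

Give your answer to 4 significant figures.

1065 oz

0.01500 MW → 15000 W
7.039 h → 25340.4 s
E = P × t = 15000 × 25340.4 = 3.80106×10⁸ J
0.1949 kcal/grain → 1.25845×10⁷ J/kg
m = E / e_s = 3.80106×10⁸ / 1.25845×10⁷ = 30.2043 kg
In oz: 30.2043 / 0.0283495 = 1065.43 oz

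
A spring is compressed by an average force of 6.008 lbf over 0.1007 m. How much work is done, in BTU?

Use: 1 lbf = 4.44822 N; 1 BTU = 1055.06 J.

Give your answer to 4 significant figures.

0.002551 BTU

6.008 lbf × 4.44822 = 26.7249 N
W = F × d = 26.7249 N × 0.1007 m = 2.6912 J
2.6912 J ÷ (1055.06 J/BTU) = 0.00255076 BTU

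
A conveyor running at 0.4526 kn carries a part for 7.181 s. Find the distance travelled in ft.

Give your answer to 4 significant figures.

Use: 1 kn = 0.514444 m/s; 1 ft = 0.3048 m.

5.486 ft

0.4526 kn × 0.514444 → 0.232837 m/s
d = v × t = 0.232837 m/s × 7.181 s = 1.672 m
1.672 m ÷ (0.3048 m/ft) = 5.48556 ft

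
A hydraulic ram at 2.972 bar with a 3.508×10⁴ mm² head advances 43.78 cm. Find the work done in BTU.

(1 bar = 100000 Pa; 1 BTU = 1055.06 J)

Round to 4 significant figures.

4.326 BTU

2.972 bar → 297200 Pa
3.508×10⁴ mm² → 0.03508 m²
F = P × A = 297200 × 0.03508 = 10425.8 N
43.78 cm → 0.4378 m
W = F × d = 10425.8 × 0.4378 = 4564.42 J
In BTU: 4564.42 / 1055.06 = 4.32622 BTU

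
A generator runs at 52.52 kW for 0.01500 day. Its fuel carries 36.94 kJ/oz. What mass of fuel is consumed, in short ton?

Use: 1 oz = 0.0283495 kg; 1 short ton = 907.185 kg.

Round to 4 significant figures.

0.05758 short ton

52.52 kW → 52520 W
0.01500 day → 1296 s
E = P × t = 52520 × 1296 = 6.80659×10⁷ J
36.94 kJ/oz → 1.30302×10⁶ J/kg
m = E / e_s = 6.80659×10⁷ / 1.30302×10⁶ = 52.237 kg
In short ton: 52.237 / 907.185 = 0.0575814 short ton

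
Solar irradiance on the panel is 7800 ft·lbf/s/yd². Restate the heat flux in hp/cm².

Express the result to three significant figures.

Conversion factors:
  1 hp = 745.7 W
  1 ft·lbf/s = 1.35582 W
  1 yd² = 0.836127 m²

0.00170 hp/cm²

7800 ft·lbf/s/yd² × 1.35582 W/ft·lbf/s ÷ 0.836127 m²/yd² = 12648.1 W/m²
12648.1 W/m² ÷ 745.7 W/hp × 0.0001 m²/cm² = 0.00169614 hp/cm²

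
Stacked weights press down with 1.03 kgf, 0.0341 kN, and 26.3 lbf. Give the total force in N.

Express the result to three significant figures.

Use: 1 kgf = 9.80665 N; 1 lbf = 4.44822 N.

161 N

1.03 kgf × 9.80665 = 10.1008 N
0.0341 kN × 1000 = 34.1 N
26.3 lbf × 4.44822 = 116.988 N
Combined: 10.1008 + 34.1 + 116.988 = 161.189 N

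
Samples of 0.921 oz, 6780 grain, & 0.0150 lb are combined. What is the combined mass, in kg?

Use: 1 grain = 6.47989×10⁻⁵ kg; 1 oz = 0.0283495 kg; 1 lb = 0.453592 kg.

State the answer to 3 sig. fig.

0.472 kg

0.921 oz × 0.0283495 = 0.0261099 kg
6780 grain × 6.47989×10⁻⁵ = 0.439337 kg
0.0150 lb × 0.453592 = 0.00680388 kg
Total: 0.0261099 + 0.439337 + 0.00680388 = 0.472251 kg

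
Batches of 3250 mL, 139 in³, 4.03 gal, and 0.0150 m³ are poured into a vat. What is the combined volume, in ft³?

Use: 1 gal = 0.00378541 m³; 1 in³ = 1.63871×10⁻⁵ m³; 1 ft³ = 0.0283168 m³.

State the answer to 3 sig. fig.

3250 mL × 10⁻⁶ = 0.00325 m³
139 in³ × 1.63871×10⁻⁵ = 0.00227781 m³
4.03 gal × 0.00378541 = 0.0152552 m³
0.0150 m³ (already m³)
Total: 0.00325 + 0.00227781 + 0.0152552 + 0.015 = 0.035783 m³
In ft³: 0.035783 / 0.0283168 = 1.26367 ft³

1.26 ft³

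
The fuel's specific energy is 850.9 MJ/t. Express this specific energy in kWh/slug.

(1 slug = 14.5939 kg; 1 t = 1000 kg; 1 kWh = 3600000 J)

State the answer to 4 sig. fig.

850.9 MJ/t × 1000000 J/MJ ÷ 1000 kg/t = 850900 J/kg
850900 J/kg ÷ 3600000 J/kWh × 14.5939 kg/slug = 3.44943 kWh/slug

3.449 kWh/slug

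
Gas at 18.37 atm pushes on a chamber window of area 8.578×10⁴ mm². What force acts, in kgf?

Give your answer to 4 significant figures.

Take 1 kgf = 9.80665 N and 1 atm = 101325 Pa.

1.628×10⁴ kgf

18.37 atm × 101325 = 1.86134×10⁶ Pa
8.578×10⁴ mm² × 10⁻⁶ = 0.08578 m²
F = P × A = 1.86134×10⁶ Pa × 0.08578 m² = 159666 N
159666 N ÷ (9.80665 N/kgf) = 16281.4 kgf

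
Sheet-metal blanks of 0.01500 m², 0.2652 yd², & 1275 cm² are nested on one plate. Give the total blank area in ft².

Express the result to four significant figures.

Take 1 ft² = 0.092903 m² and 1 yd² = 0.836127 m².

0.01500 m² (already m²)
0.2652 yd² × 0.836127 → 0.221741 m²
1275 cm² × 0.0001 → 0.1275 m²
Combined: 0.015 + 0.221741 + 0.1275 = 0.364241 m²
In ft²: 0.364241 / 0.092903 = 3.92066 ft²

3.921 ft²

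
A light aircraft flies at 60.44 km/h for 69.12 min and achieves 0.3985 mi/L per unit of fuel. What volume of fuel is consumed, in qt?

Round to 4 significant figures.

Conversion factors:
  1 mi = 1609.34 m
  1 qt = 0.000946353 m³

60.44 km/h → 16.7889 m/s
69.12 min → 4147.2 s
d = v × t = 16.7889 × 4147.2 = 69626.9 m
0.3985 mi/L → 641322 m/m³
V = d / (distance per unit fuel) = 69626.9 / 641322 = 0.108568 m³
In qt: 0.108568 / 0.000946353 = 114.723 qt

114.7 qt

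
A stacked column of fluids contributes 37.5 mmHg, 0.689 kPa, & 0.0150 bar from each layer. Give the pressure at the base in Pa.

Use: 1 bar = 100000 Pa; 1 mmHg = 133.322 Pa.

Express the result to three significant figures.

7190 Pa

37.5 mmHg × 133.322 = 4999.58 Pa
0.689 kPa × 1000 = 689 Pa
0.0150 bar × 100000 = 1500 Pa
Total: 4999.58 + 689 + 1500 = 7188.58 Pa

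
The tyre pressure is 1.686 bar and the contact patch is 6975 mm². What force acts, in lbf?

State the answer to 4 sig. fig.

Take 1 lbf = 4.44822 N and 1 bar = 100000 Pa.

1.686 bar × 100000 → 168600 Pa
6975 mm² × 10⁻⁶ → 0.006975 m²
F = P × A = 168600 Pa × 0.006975 m² = 1175.99 N
1175.99 N ÷ (4.44822 N/lbf) = 264.373 lbf

264.4 lbf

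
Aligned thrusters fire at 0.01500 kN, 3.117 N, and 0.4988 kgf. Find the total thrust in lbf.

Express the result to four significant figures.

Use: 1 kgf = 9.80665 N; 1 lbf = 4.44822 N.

5.173 lbf

0.01500 kN × 1000 → 15 N
3.117 N (already N)
0.4988 kgf × 9.80665 → 4.89156 N
Total: 15 + 3.117 + 4.89156 = 23.0086 N
In lbf: 23.0086 / 4.44822 = 5.17254 lbf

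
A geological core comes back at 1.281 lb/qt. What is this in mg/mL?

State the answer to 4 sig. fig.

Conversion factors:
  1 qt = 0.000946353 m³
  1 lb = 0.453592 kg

614.0 mg/mL

1.281 lb/qt × 0.453592 kg/lb ÷ 0.000946353 m³/qt = 613.99 kg/m³
613.99 kg/m³ ÷ 10⁻⁶ kg/mg × 10⁻⁶ m³/mL = 613.99 mg/mL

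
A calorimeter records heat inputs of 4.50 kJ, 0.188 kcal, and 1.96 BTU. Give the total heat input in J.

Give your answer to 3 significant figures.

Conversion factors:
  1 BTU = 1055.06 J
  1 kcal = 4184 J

7350 J

4.50 kJ × 1000 → 4500 J
0.188 kcal × 4184 → 786.592 J
1.96 BTU × 1055.06 → 2067.92 J
Combined: 4500 + 786.592 + 2067.92 = 7354.51 J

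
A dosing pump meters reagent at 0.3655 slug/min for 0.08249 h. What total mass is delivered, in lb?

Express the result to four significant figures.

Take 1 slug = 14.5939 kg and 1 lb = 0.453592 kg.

58.20 lb

0.3655 slug/min → 0.0889012 kg/s
0.08249 h → 296.964 s
m = ṁ × t = 0.0889012 × 296.964 = 26.4005 kg
In lb: 26.4005 / 0.453592 = 58.2032 lb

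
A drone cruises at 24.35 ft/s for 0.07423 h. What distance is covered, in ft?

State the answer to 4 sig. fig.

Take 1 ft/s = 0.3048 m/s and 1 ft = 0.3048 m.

24.35 ft/s × 0.3048 = 7.42188 m/s
0.07423 h × 3600 = 267.228 s
d = v × t = 7.42188 m/s × 267.228 s = 1983.33 m
1983.33 m ÷ (0.3048 m/ft) = 6506.99 ft

6507 ft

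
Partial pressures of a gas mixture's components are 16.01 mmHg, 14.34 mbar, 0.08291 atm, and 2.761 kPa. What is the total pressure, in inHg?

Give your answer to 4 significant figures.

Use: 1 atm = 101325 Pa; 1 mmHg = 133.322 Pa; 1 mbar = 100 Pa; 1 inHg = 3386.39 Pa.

16.01 mmHg × 133.322 = 2134.49 Pa
14.34 mbar × 100 = 1434 Pa
0.08291 atm × 101325 = 8400.86 Pa
2.761 kPa × 1000 = 2761 Pa
Combined: 2134.49 + 1434 + 8400.86 + 2761 = 14730.4 Pa
In inHg: 14730.4 / 3386.39 = 4.34988 inHg

4.350 inHg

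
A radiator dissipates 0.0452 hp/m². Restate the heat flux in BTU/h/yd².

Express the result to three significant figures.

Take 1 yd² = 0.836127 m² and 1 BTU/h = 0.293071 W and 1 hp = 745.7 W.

0.0452 hp/m² × 745.7 W/hp = 33.7056 W/m²
33.7056 W/m² ÷ 0.293071 W/BTU/h × 0.836127 m²/yd² = 96.1616 BTU/h/yd²

96.2 BTU/h/yd²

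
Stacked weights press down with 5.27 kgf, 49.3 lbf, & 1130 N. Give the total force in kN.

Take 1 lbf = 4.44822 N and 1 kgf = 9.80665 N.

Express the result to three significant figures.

1.40 kN

5.27 kgf × 9.80665 = 51.681 N
49.3 lbf × 4.44822 = 219.297 N
1130 N (already N)
Combined: 51.681 + 219.297 + 1130 = 1400.98 N
In kN: 1400.98 / 1000 = 1.40098 kN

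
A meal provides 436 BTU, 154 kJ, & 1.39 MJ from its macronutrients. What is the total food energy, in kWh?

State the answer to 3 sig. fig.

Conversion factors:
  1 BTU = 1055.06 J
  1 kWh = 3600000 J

0.557 kWh

436 BTU × 1055.06 = 460006 J
154 kJ × 1000 = 154000 J
1.39 MJ × 1000000 = 1.39×10⁶ J
Total: 460006 + 154000 + 1.39×10⁶ = 2.00401×10⁶ J
In kWh: 2.00401×10⁶ / 3600000 = 0.556669 kWh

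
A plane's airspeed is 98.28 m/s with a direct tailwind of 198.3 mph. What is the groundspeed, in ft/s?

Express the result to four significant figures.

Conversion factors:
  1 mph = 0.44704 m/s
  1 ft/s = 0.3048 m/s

98.28 m/s (already m/s)
198.3 mph × 0.44704 = 88.648 m/s
Sum: 98.28 + 88.648 = 186.928 m/s
In ft/s: 186.928 / 0.3048 = 613.281 ft/s

613.3 ft/s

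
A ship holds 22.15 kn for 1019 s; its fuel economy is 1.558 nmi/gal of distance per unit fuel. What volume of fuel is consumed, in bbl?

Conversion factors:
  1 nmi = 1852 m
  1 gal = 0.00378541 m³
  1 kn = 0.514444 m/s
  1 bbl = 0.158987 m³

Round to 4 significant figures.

0.09581 bbl

22.15 kn → 11.3949 m/s
d = v × t = 11.3949 × 1019 = 11611.4 m
1.558 nmi/gal → 762247 m/m³
V = d / (distance per unit fuel) = 11611.4 / 762247 = 0.0152331 m³
In bbl: 0.0152331 / 0.158987 = 0.0958135 bbl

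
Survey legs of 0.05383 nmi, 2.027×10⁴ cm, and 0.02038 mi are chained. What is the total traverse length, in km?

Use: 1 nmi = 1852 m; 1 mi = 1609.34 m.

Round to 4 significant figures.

0.3352 km

0.05383 nmi × 1852 → 99.6932 m
2.027×10⁴ cm × 0.01 → 202.7 m
0.02038 mi × 1609.34 → 32.7983 m
Combined: 99.6932 + 202.7 + 32.7983 = 335.192 m
In km: 335.192 / 1000 = 0.335192 km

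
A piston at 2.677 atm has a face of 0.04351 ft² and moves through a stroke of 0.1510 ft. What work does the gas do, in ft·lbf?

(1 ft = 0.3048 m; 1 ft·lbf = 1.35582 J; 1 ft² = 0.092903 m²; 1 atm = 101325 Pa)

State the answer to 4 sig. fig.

37.22 ft·lbf

2.677 atm → 271247 Pa
0.04351 ft² → 0.00404221 m²
F = P × A = 271247 × 0.00404221 = 1096.44 N
0.1510 ft → 0.0460248 m
W = F × d = 1096.44 × 0.0460248 = 50.4634 J
In ft·lbf: 50.4634 / 1.35582 = 37.2198 ft·lbf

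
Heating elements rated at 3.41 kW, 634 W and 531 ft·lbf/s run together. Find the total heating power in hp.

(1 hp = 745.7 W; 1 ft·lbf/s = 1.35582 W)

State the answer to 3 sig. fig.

3.41 kW × 1000 → 3410 W
634 W (already W)
531 ft·lbf/s × 1.35582 → 719.94 W
Total: 3410 + 634 + 719.94 = 4763.94 W
In hp: 4763.94 / 745.7 = 6.38855 hp

6.39 hp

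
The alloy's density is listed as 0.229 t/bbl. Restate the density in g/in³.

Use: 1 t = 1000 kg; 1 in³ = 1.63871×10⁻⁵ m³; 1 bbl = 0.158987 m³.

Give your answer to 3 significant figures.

23.6 g/in³

0.229 t/bbl × 1000 kg/t ÷ 0.158987 m³/bbl = 1440.37 kg/m³
1440.37 kg/m³ ÷ 0.001 kg/g × 1.63871×10⁻⁵ m³/in³ = 23.6035 g/in³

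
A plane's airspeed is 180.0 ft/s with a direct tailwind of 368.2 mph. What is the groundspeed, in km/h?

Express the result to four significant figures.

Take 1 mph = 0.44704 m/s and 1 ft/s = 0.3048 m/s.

180.0 ft/s × 0.3048 → 54.864 m/s
368.2 mph × 0.44704 → 164.6 m/s
Total: 54.864 + 164.6 = 219.464 m/s
In km/h: 219.464 / (1/3.6) = 790.07 km/h

790.1 km/h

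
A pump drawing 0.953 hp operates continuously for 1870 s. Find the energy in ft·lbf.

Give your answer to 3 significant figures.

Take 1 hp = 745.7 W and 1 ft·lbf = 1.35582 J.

0.953 hp × 745.7 = 710.652 W
E = P × t = 710.652 W × 1870 s = 1.32892×10⁶ J
1.32892×10⁶ J ÷ (1.35582 J/ft·lbf) = 980160 ft·lbf

9.80×10⁵ ft·lbf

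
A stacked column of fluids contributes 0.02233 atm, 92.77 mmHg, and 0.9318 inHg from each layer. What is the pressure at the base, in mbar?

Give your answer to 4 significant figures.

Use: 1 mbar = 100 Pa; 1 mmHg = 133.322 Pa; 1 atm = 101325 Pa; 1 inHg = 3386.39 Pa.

177.9 mbar

0.02233 atm × 101325 → 2262.59 Pa
92.77 mmHg × 133.322 → 12368.3 Pa
0.9318 inHg × 3386.39 → 3155.44 Pa
Total: 2262.59 + 12368.3 + 3155.44 = 17786.3 Pa
In mbar: 17786.3 / 100 = 177.863 mbar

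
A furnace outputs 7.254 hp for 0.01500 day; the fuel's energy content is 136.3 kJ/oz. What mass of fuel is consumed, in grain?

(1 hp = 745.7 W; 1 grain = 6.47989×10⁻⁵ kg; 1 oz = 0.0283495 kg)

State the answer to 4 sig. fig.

7.254 hp → 5409.31 W
0.01500 day → 1296 s
E = P × t = 5409.31 × 1296 = 7.01047×10⁶ J
136.3 kJ/oz → 4.80784×10⁶ J/kg
m = E / e_s = 7.01047×10⁶ / 4.80784×10⁶ = 1.45813 kg
In grain: 1.45813 / 6.47989×10⁻⁵ = 22502.4 grain

2.250×10⁴ grain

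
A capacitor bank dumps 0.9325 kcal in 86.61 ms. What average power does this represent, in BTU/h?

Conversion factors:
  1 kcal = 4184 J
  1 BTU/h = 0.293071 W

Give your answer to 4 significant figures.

0.9325 kcal × 4184 → 3901.58 J
86.61 ms × 0.001 → 0.08661 s
P = E / t = 3901.58 J / 0.08661 s = 45047.7 W
45047.7 W ÷ (0.293071 W/BTU/h) = 153709 BTU/h

1.537×10⁵ BTU/h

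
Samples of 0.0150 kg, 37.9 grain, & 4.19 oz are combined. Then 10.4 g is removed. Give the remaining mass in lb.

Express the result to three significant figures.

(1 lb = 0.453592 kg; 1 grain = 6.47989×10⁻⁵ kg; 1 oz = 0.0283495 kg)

0.0150 kg (already kg)
37.9 grain × 6.47989×10⁻⁵ = 0.00245588 kg
4.19 oz × 0.0283495 = 0.118784 kg
10.4 g × 0.001 = 0.0104 kg
Net: 0.015 + 0.00245588 + 0.118784 − 0.0104 = 0.12584 kg
In lb: 0.12584 / 0.453592 = 0.27743 lb

0.277 lb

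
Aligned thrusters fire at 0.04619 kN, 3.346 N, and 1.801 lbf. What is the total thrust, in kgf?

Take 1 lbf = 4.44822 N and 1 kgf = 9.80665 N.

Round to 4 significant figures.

0.04619 kN × 1000 = 46.19 N
3.346 N (already N)
1.801 lbf × 4.44822 = 8.01124 N
Total: 46.19 + 3.346 + 8.01124 = 57.5472 N
In kgf: 57.5472 / 9.80665 = 5.86818 kgf

5.868 kgf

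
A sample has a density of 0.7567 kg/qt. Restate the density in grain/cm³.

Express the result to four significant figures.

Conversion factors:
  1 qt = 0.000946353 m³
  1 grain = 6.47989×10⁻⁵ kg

0.7567 kg/qt ÷ 0.000946353 m³/qt = 799.596 kg/m³
799.596 kg/m³ ÷ 6.47989×10⁻⁵ kg/grain × 10⁻⁶ m³/cm³ = 12.3397 grain/cm³

12.34 grain/cm³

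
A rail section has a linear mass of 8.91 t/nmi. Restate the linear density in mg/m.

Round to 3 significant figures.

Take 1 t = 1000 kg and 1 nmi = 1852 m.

4.81×10⁶ mg/m

8.91 t/nmi × 1000 kg/t ÷ 1852 m/nmi = 4.81102 kg/m
4.81102 kg/m ÷ 10⁻⁶ kg/mg = 4.81102×10⁶ mg/m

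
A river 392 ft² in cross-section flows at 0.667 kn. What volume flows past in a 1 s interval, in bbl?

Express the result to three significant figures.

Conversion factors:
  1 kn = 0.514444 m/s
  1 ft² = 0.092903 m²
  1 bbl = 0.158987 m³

0.667 kn × 0.514444 → 0.343134 m/s
392 ft² × 0.092903 → 36.418 m²
V = v × A × t = 0.343134 m/s × 36.418 m² × 1 s = 12.4963 m³
12.4963 m³ ÷ (0.158987 m³/bbl) = 78.5995 bbl

78.6 bbl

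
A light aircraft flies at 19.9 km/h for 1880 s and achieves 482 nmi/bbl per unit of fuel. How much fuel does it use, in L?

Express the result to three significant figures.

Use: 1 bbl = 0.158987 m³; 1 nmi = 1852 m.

1.85 L

19.9 km/h → 5.52778 m/s
d = v × t = 5.52778 × 1880 = 10392.2 m
482 nmi/bbl → 5.6147×10⁶ m/m³
V = d / (distance per unit fuel) = 10392.2 / 5.6147×10⁶ = 0.00185089 m³
In L: 0.00185089 / 0.001 = 1.85089 L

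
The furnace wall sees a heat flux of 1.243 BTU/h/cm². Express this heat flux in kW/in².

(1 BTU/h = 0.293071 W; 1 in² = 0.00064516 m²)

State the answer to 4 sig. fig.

0.002350 kW/in²

1.243 BTU/h/cm² × 0.293071 W/BTU/h ÷ 0.0001 m²/cm² = 3642.87 W/m²
3642.87 W/m² ÷ 1000 W/kW × 0.00064516 m²/in² = 0.00235023 kW/in²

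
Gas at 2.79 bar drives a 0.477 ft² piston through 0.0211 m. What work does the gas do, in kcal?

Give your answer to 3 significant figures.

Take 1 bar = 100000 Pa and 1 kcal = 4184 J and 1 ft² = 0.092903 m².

2.79 bar → 279000 Pa
0.477 ft² → 0.0443147 m²
F = P × A = 279000 × 0.0443147 = 12363.8 N
W = F × d = 12363.8 × 0.0211 = 260.876 J
In kcal: 260.876 / 4184 = 0.0623509 kcal

0.0624 kcal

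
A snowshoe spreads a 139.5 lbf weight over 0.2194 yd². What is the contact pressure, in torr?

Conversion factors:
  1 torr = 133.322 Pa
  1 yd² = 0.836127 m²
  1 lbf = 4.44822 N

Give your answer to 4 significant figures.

25.37 torr

139.5 lbf × 4.44822 → 620.527 N
0.2194 yd² × 0.836127 → 0.183446 m²
P = F / A = 620.527 N / 0.183446 m² = 3382.61 Pa
3382.61 Pa ÷ (133.322 Pa/torr) = 25.3717 torr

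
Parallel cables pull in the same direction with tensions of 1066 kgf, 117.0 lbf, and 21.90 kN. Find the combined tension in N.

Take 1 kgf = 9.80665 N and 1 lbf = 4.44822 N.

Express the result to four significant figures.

3.287×10⁴ N

1066 kgf × 9.80665 → 10453.9 N
117.0 lbf × 4.44822 → 520.442 N
21.90 kN × 1000 → 21900 N
Combined: 10453.9 + 520.442 + 21900 = 32874.3 N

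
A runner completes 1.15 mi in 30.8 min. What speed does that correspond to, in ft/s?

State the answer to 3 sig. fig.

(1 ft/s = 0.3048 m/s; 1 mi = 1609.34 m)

3.29 ft/s

1.15 mi × 1609.34 → 1850.74 m
30.8 min × 60 → 1848 s
v = d / t = 1850.74 m / 1848 s = 1.00148 m/s
1.00148 m/s ÷ (0.3048 m/s/ft/s) = 3.2857 ft/s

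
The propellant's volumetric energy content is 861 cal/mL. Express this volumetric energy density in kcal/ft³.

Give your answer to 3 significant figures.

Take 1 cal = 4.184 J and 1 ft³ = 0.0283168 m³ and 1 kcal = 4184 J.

2.44×10⁴ kcal/ft³

861 cal/mL × 4.184 J/cal ÷ 10⁻⁶ m³/mL = 3.60242×10⁹ J/m³
3.60242×10⁹ J/m³ ÷ 4184 J/kcal × 0.0283168 m³/ft³ = 24380.7 kcal/ft³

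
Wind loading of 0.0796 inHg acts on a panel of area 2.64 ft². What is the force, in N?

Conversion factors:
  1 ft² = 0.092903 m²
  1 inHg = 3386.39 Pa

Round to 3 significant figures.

0.0796 inHg × 3386.39 = 269.557 Pa
2.64 ft² × 0.092903 = 0.245264 m²
F = P × A = 269.557 Pa × 0.245264 m² = 66.1126 N

66.1 N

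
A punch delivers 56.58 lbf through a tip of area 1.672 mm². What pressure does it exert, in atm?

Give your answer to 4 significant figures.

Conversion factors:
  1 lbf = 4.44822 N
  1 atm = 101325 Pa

1486 atm

56.58 lbf × 4.44822 = 251.68 N
1.672 mm² × 10⁻⁶ = 1.672×10⁻⁶ m²
P = F / A = 251.68 N / 1.672×10⁻⁶ m² = 1.50526×10⁸ Pa
1.50526×10⁸ Pa ÷ (101325 Pa/atm) = 1485.58 atm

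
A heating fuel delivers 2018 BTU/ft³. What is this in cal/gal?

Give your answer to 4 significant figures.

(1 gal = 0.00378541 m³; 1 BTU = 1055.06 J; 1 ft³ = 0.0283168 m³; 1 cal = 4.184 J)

2018 BTU/ft³ × 1055.06 J/BTU ÷ 0.0283168 m³/ft³ = 7.5189×10⁷ J/m³
7.5189×10⁷ J/m³ ÷ 4.184 J/cal × 0.00378541 m³/gal = 68026.1 cal/gal

6.803×10⁴ cal/gal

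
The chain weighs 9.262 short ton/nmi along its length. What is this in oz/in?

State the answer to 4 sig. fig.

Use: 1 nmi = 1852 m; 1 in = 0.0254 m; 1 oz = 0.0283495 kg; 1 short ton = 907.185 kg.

4.065 oz/in

9.262 short ton/nmi × 907.185 kg/short ton ÷ 1852 m/nmi = 4.5369 kg/m
4.5369 kg/m ÷ 0.0283495 kg/oz × 0.0254 m/in = 4.06488 oz/in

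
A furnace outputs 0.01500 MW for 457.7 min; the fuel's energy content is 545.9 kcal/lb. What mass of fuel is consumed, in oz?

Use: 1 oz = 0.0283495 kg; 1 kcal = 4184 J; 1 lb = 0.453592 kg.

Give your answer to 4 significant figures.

0.01500 MW → 15000 W
457.7 min → 27462 s
E = P × t = 15000 × 27462 = 4.1193×10⁸ J
545.9 kcal/lb → 5.03546×10⁶ J/kg
m = E / e_s = 4.1193×10⁸ / 5.03546×10⁶ = 81.8058 kg
In oz: 81.8058 / 0.0283495 = 2885.62 oz

2886 oz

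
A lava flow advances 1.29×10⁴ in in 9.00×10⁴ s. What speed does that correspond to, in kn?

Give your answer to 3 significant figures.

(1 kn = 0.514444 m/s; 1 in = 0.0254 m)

0.00708 kn

1.29×10⁴ in × 0.0254 = 327.66 m
v = d / t = 327.66 m / 90000 s = 0.00364067 m/s
0.00364067 m/s ÷ (0.514444 m/s/kn) = 0.0070769 kn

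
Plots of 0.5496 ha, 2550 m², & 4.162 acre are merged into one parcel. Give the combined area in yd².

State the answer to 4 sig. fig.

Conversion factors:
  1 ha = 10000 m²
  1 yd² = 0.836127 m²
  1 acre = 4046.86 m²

2.977×10⁴ yd²

0.5496 ha × 10000 = 5496 m²
2550 m² (already m²)
4.162 acre × 4046.86 = 16843 m²
Sum: 5496 + 2550 + 16843 = 24889 m²
In yd²: 24889 / 0.836127 = 29767 yd²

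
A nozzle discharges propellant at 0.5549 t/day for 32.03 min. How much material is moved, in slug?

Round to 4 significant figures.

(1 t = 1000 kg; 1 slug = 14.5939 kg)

0.5549 t/day → 0.00642245 kg/s
32.03 min → 1921.8 s
m = ṁ × t = 0.00642245 × 1921.8 = 12.3427 kg
In slug: 12.3427 / 14.5939 = 0.845744 slug

0.8457 slug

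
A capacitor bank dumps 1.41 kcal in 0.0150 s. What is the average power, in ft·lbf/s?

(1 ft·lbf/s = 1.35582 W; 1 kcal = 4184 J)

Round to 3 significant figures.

2.90×10⁵ ft·lbf/s

1.41 kcal × 4184 → 5899.44 J
P = E / t = 5899.44 J / 0.015 s = 393296 W
393296 W ÷ (1.35582 W/ft·lbf/s) = 290080 ft·lbf/s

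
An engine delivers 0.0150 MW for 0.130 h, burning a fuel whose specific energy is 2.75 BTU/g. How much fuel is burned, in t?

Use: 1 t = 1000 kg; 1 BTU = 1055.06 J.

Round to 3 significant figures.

0.00242 t

0.0150 MW → 15000 W
0.130 h → 468 s
E = P × t = 15000 × 468 = 7.02×10⁶ J
2.75 BTU/g → 2.90142×10⁶ J/kg
m = E / e_s = 7.02×10⁶ / 2.90142×10⁶ = 2.4195 kg
In t: 2.4195 / 1000 = 0.0024195 t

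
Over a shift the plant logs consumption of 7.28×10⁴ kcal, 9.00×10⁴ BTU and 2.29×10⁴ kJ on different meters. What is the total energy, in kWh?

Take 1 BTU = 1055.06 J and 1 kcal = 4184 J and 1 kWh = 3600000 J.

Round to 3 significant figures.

117 kWh

7.28×10⁴ kcal × 4184 → 3.04595×10⁸ J
9.00×10⁴ BTU × 1055.06 → 9.49554×10⁷ J
2.29×10⁴ kJ × 1000 → 2.29×10⁷ J
Sum: 3.04595×10⁸ + 9.49554×10⁷ + 2.29×10⁷ = 4.2245×10⁸ J
In kWh: 4.2245×10⁸ / 3600000 = 117.347 kWh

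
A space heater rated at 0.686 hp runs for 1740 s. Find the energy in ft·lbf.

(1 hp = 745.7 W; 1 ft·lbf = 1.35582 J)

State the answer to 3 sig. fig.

0.686 hp × 745.7 = 511.55 W
E = P × t = 511.55 W × 1740 s = 890097 J
890097 J ÷ (1.35582 J/ft·lbf) = 656501 ft·lbf

6.57×10⁵ ft·lbf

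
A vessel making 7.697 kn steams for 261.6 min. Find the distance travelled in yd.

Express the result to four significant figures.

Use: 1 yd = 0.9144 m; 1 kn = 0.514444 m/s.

6.797×10⁴ yd

7.697 kn × 0.514444 → 3.95968 m/s
261.6 min × 60 → 15696 s
d = v × t = 3.95968 m/s × 15696 s = 62151.1 m
62151.1 m ÷ (0.9144 m/yd) = 67969.3 yd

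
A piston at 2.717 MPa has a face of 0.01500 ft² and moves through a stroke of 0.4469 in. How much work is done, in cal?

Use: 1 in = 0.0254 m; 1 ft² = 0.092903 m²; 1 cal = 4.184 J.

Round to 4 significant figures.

2.717 MPa → 2.717×10⁶ Pa
0.01500 ft² → 0.00139354 m²
F = P × A = 2.717×10⁶ × 0.00139354 = 3786.25 N
0.4469 in → 0.0113513 m
W = F × d = 3786.25 × 0.0113513 = 42.9789 J
In cal: 42.9789 / 4.184 = 10.2722 cal

10.27 cal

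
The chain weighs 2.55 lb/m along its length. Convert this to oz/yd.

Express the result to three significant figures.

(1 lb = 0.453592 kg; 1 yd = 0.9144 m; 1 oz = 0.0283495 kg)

2.55 lb/m × 0.453592 kg/lb = 1.15666 kg/m
1.15666 kg/m ÷ 0.0283495 kg/oz × 0.9144 m/yd = 37.3075 oz/yd

37.3 oz/yd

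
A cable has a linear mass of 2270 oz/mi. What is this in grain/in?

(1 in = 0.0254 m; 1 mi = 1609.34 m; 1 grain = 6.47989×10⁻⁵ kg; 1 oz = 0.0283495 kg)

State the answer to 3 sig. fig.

2270 oz/mi × 0.0283495 kg/oz ÷ 1609.34 m/mi = 0.0399874 kg/m
0.0399874 kg/m ÷ 6.47989×10⁻⁵ kg/grain × 0.0254 m/in = 15.6743 grain/in

15.7 grain/in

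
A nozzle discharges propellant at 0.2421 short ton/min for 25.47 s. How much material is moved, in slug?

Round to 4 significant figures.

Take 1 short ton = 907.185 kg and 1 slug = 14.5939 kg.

6.388 slug

0.2421 short ton/min → 3.66049 kg/s
m = ṁ × t = 3.66049 × 25.47 = 93.2327 kg
In slug: 93.2327 / 14.5939 = 6.38847 slug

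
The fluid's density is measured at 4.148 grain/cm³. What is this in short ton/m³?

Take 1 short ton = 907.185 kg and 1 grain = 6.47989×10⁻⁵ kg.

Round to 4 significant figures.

4.148 grain/cm³ × 6.47989×10⁻⁵ kg/grain ÷ 10⁻⁶ m³/cm³ = 268.786 kg/m³
268.786 kg/m³ ÷ 907.185 kg/short ton = 0.296286 short ton/m³

0.2963 short ton/m³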